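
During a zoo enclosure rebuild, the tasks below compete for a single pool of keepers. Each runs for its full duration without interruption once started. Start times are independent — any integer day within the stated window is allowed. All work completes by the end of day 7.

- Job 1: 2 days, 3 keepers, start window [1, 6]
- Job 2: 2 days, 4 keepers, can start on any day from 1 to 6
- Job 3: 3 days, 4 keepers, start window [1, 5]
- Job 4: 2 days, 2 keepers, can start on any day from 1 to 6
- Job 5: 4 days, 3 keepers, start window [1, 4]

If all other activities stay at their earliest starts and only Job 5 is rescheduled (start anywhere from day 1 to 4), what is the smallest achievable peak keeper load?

Job 5@1: d1:16  d2:16  d3:7  d4:3  d5:0  d6:0  d7:0 → peak 16
Job 5@2: d1:13  d2:16  d3:7  d4:3  d5:3  d6:0  d7:0 → peak 16
Job 5@3: d1:13  d2:13  d3:7  d4:3  d5:3  d6:3  d7:0 → peak 13
Job 5@4: d1:13  d2:13  d3:4  d4:3  d5:3  d6:3  d7:3 → peak 13
Best is Job 5@3, peak 13.

13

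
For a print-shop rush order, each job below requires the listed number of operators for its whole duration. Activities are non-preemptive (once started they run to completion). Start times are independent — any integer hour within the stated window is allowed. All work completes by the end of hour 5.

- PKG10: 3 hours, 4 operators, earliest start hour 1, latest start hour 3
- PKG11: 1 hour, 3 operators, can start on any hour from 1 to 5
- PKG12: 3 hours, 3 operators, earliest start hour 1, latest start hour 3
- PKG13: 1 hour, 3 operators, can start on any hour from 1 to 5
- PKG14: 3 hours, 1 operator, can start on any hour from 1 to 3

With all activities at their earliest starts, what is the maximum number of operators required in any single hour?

14

Early-start schedule: PKG10@1, PKG11@1, PKG12@1, PKG13@1, PKG14@1.
Load per hour: hour 1: 14, hour 2: 8, hour 3: 8, hour 4: 0, hour 5: 0.
Peak is 14.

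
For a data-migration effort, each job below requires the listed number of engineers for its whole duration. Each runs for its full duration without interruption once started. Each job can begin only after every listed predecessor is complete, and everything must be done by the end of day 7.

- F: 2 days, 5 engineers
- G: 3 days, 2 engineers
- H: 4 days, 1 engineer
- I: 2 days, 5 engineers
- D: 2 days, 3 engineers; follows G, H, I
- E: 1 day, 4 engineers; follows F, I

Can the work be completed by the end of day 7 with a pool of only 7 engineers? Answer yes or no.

The minimum achievable peak is 8; 7 < 8, so no feasible schedule stays within the cap.

no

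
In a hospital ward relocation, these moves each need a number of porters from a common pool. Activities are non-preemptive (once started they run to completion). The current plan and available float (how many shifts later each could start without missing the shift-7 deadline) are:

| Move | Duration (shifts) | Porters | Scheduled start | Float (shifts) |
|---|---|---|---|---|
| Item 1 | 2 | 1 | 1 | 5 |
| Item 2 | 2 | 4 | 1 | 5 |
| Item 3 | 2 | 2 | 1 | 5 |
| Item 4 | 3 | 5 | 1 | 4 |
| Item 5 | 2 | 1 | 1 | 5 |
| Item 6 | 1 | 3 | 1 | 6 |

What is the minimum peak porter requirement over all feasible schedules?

6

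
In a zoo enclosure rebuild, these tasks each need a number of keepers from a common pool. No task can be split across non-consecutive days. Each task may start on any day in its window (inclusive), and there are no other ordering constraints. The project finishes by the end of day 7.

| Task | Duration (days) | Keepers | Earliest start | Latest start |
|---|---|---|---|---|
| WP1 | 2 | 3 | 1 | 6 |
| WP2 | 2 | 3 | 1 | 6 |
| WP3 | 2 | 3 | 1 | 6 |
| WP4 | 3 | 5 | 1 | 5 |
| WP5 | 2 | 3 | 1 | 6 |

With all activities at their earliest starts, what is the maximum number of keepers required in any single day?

Early-start schedule: WP1@1, WP2@1, WP3@1, WP4@1, WP5@1.
Load per day: day 1: 17, day 2: 17, day 3: 5, day 4: 0, day 5: 0, day 6: 0, day 7: 0.
Peak is 17.

17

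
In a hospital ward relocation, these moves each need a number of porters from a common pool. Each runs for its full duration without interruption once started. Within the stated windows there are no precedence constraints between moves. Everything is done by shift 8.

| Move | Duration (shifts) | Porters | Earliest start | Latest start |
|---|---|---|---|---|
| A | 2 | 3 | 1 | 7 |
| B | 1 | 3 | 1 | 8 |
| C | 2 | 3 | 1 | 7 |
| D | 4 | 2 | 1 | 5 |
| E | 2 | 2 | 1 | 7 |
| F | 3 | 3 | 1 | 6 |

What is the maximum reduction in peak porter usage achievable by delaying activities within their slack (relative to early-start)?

Early-start peak: s1:16  s2:13  s3:5  s4:2  s5:0  s6:0  s7:0  s8:0 ⇒ 16.
Leveled (A@1, B@3, C@4, D@1, E@5, F@6): s1:5  s2:5  s3:5  s4:5  s5:5  s6:5  s7:3  s8:3 ⇒ 5.
Reduction 16 − 5 = 11.

11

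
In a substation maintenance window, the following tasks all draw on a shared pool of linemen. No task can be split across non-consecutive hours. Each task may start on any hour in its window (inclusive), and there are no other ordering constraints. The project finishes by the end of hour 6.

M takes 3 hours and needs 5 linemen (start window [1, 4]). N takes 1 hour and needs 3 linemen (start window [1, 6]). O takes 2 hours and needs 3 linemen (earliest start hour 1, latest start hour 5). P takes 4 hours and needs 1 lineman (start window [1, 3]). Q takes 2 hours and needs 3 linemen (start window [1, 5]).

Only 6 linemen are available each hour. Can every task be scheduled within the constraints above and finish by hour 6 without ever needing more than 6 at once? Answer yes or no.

yes

Schedule M@1, N@4, O@5, P@1, Q@5: h1:6  h2:6  h3:6  h4:4  h5:6  h6:6 — peak 6 ≤ 6.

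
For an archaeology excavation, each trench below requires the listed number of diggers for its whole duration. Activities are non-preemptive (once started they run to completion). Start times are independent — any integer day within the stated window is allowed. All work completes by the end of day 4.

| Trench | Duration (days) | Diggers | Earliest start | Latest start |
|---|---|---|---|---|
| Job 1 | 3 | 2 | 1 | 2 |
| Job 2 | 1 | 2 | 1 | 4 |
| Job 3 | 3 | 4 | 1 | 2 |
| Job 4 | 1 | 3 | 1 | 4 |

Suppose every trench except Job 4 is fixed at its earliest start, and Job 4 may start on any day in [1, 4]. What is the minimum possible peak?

Job 4@1: d1:11  d2:6  d3:6  d4:0 → peak 11
Job 4@2: d1:8  d2:9  d3:6  d4:0 → peak 9
Job 4@3: d1:8  d2:6  d3:9  d4:0 → peak 9
Job 4@4: d1:8  d2:6  d3:6  d4:3 → peak 8
Best is Job 4@4, peak 8.

8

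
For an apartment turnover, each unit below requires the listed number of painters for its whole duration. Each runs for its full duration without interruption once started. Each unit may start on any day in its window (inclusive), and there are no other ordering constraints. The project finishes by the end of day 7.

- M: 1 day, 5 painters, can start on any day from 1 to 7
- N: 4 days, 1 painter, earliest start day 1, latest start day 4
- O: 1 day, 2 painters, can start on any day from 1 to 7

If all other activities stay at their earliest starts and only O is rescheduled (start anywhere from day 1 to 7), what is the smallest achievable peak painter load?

6

O@1: d1:8  d2:1  d3:1  d4:1  d5:0  d6:0  d7:0 → peak 8
O@2: d1:6  d2:3  d3:1  d4:1  d5:0  d6:0  d7:0 → peak 6
O@3: d1:6  d2:1  d3:3  d4:1  d5:0  d6:0  d7:0 → peak 6
O@4: d1:6  d2:1  d3:1  d4:3  d5:0  d6:0  d7:0 → peak 6
O@5: d1:6  d2:1  d3:1  d4:1  d5:2  d6:0  d7:0 → peak 6
O@6: d1:6  d2:1  d3:1  d4:1  d5:0  d6:2  d7:0 → peak 6
O@7: d1:6  d2:1  d3:1  d4:1  d5:0  d6:0  d7:2 → peak 6
Best is O@2, peak 6.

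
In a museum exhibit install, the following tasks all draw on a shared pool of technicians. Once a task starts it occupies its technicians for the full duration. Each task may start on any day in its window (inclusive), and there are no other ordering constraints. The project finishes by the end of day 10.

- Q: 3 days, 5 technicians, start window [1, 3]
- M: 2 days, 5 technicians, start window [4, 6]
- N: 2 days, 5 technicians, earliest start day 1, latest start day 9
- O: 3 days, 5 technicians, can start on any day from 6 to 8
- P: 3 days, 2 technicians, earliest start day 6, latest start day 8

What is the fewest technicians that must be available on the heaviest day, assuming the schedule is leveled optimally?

7

Early-start (Q@1, M@4, N@1, O@6, P@6) gives peak 10: d1:10  d2:10  d3:5  d4:5  d5:5  d6:7  d7:7  d8:7  d9:0  d10:0.
Shift N→6, O→8.
Schedule Q@1, M@4, N@6, O@8, P@6: d1:5  d2:5  d3:5  d4:5  d5:5  d6:7  d7:7  d8:7  d9:5  d10:5 — peak 7.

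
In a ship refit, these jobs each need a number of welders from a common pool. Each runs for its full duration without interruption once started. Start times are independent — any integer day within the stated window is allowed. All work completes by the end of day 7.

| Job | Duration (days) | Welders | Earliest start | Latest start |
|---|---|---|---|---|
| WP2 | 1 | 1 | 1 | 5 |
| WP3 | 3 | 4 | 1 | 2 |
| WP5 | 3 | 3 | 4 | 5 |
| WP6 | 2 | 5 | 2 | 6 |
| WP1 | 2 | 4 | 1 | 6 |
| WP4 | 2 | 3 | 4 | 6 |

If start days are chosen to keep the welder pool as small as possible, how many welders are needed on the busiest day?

Early-start (WP2@1, WP3@1, WP5@4, WP6@2, WP1@1, WP4@4) gives peak 13: d1:9  d2:13  d3:9  d4:6  d5:6  d6:3  d7:0.
Shift WP6→4, WP1→2, WP4→6.
Schedule WP2@1, WP3@1, WP5@4, WP6@4, WP1@2, WP4@6: d1:5  d2:8  d3:8  d4:8  d5:8  d6:6  d7:3 — peak 8.

8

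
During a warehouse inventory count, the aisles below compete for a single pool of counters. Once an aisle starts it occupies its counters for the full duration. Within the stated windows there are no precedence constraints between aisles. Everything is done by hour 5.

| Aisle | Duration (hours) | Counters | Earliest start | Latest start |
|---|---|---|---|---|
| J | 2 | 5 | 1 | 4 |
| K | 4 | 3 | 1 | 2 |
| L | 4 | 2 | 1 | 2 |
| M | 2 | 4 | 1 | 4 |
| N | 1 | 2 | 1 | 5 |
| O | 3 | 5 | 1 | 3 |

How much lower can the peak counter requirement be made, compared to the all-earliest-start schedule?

7

Early-start peak: h1:21  h2:19  h3:10  h4:5  h5:0 ⇒ 21.
Leveled (J@1, K@1, L@1, M@1, N@3, O@3): h1:14  h2:14  h3:12  h4:10  h5:5 ⇒ 14.
Reduction 21 − 14 = 7.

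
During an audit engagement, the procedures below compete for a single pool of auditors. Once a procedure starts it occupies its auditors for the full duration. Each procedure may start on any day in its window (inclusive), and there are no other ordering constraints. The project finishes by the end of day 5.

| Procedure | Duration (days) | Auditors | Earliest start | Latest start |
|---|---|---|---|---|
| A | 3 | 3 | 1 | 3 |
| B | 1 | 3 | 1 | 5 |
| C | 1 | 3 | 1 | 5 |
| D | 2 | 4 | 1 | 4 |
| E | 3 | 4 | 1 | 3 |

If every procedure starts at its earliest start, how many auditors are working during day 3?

At early start, day 3 has: A, E.
Demand: 3 + 4 = 7.

7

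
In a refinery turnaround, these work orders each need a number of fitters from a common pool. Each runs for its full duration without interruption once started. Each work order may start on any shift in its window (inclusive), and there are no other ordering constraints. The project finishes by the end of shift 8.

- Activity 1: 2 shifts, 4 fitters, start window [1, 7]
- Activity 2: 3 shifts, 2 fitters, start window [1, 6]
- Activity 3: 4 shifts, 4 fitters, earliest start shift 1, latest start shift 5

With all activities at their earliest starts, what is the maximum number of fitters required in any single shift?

10

Early-start schedule: Activity 1@1, Activity 2@1, Activity 3@1.
Load per shift: shift 1: 10, shift 2: 10, shift 3: 6, shift 4: 4, shift 5: 0, shift 6: 0, shift 7: 0, shift 8: 0.
Peak is 10.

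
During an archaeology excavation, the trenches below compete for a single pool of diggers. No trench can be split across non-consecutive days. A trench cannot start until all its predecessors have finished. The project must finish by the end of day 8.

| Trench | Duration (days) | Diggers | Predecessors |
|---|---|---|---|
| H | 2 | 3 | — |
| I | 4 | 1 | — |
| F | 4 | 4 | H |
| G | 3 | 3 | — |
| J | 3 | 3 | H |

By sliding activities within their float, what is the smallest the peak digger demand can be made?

7

Early-start (H@1, I@1, F@3, G@1, J@3) gives peak 11: d1:7  d2:7  d3:11  d4:8  d5:7  d6:4  d7:0  d8:0.
Shift F→4, J→5.
Schedule H@1, I@1, F@4, G@1, J@5: d1:7  d2:7  d3:4  d4:5  d5:7  d6:7  d7:7  d8:0 — peak 7.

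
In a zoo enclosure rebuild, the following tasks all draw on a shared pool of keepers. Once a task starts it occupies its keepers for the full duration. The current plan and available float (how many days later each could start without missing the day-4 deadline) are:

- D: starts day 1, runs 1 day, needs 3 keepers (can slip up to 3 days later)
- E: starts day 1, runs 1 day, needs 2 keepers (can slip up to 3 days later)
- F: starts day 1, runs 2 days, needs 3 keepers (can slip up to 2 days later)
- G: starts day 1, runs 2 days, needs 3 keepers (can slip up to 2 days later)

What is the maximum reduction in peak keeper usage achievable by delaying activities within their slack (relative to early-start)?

Early-start peak: d1:11  d2:6  d3:0  d4:0 ⇒ 11.
Leveled (D@1, E@1, F@2, G@2): d1:5  d2:6  d3:6  d4:0 ⇒ 6.
Reduction 11 − 6 = 5.

5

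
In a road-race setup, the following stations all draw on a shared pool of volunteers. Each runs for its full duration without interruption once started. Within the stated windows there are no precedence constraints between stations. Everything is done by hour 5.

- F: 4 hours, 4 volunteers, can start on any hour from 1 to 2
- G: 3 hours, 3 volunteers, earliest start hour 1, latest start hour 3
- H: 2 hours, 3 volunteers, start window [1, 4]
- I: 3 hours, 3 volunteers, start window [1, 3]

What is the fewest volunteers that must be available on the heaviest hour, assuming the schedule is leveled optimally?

10

Early-start (F@1, G@1, H@1, I@1) gives peak 13: h1:13  h2:13  h3:10  h4:4  h5:0.
Shift I→3.
Schedule F@1, G@1, H@1, I@3: h1:10  h2:10  h3:10  h4:7  h5:3 — peak 10.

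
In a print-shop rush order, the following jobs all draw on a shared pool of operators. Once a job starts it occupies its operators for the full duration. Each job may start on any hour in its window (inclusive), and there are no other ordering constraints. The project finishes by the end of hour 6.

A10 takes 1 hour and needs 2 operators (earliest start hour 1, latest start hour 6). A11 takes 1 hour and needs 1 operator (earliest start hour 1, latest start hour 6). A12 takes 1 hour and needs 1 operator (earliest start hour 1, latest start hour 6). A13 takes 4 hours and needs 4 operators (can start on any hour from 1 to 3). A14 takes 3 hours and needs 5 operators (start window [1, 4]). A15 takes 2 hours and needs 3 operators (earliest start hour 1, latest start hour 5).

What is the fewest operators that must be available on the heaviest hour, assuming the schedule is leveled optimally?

9

Early-start (A10@1, A11@1, A12@1, A13@1, A14@1, A15@1) gives peak 16: h1:16  h2:12  h3:9  h4:4  h5:0  h6:0.
Shift A14→2, A15→5.
Schedule A10@1, A11@1, A12@1, A13@1, A14@2, A15@5: h1:8  h2:9  h3:9  h4:9  h5:3  h6:3 — peak 9.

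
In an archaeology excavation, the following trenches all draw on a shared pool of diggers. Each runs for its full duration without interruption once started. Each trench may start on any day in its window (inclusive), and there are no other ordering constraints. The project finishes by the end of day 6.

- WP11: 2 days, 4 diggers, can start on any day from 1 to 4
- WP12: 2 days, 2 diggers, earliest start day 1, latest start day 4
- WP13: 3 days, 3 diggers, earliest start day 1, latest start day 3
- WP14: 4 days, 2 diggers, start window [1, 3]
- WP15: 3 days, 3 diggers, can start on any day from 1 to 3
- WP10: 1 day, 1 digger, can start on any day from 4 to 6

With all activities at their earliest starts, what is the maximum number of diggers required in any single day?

Early-start schedule: WP11@1, WP12@1, WP13@1, WP14@1, WP15@1, WP10@4.
Load per day: day 1: 14, day 2: 14, day 3: 8, day 4: 3, day 5: 0, day 6: 0.
Peak is 14.

14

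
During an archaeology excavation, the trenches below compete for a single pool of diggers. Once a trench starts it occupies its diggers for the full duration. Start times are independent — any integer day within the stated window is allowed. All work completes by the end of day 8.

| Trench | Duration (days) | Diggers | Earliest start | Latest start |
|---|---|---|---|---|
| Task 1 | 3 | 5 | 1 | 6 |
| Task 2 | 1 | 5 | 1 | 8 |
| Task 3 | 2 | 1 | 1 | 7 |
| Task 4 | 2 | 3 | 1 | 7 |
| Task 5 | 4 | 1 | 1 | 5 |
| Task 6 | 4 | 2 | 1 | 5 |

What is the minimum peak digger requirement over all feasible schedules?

Early-start (Task 1@1, Task 2@1, Task 3@1, Task 4@1, Task 5@1, Task 6@1) gives peak 17: d1:17  d2:12  d3:8  d4:3  d5:0  d6:0  d7:0  d8:0.
Shift Task 2→4, Task 4→5, Task 5→3, Task 6→5.
Schedule Task 1@1, Task 2@4, Task 3@1, Task 4@5, Task 5@3, Task 6@5: d1:6  d2:6  d3:6  d4:6  d5:6  d6:6  d7:2  d8:2 — peak 6.

6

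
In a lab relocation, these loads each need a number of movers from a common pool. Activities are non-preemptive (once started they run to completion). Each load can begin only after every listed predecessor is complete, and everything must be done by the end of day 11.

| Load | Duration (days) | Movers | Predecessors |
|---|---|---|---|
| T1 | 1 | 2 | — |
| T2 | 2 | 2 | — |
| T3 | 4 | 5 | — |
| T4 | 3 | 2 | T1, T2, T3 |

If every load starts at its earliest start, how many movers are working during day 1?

9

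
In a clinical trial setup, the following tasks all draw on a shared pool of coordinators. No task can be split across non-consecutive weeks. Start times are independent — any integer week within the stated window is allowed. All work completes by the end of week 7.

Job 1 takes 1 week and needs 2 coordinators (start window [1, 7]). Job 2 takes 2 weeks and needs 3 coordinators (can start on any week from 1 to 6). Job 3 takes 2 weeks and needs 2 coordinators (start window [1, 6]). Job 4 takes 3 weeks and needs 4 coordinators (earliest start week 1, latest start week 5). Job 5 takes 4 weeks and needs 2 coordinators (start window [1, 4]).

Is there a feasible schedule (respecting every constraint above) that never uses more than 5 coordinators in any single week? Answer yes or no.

no

The minimum achievable peak is 6; 5 < 6, so no feasible schedule stays within the cap.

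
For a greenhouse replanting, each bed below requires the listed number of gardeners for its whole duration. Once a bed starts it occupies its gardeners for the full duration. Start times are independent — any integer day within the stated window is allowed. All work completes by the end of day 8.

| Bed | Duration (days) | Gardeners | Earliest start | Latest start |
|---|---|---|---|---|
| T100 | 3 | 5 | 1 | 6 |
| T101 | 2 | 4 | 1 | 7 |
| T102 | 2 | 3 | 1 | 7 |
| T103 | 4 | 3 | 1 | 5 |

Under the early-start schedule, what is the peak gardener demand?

15

Early-start schedule: T100@1, T101@1, T102@1, T103@1.
Load per day: day 1: 15, day 2: 15, day 3: 8, day 4: 3, day 5: 0, day 6: 0, day 7: 0, day 8: 0.
Peak is 15.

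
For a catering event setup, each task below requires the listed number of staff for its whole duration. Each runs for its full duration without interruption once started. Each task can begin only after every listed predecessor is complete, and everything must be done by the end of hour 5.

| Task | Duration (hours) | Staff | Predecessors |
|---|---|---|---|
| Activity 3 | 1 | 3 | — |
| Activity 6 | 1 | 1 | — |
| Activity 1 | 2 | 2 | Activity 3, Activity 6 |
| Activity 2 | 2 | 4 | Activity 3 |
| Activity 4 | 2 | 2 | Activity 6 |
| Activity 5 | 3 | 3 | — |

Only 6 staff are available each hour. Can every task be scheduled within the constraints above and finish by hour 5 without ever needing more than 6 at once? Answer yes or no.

The minimum achievable peak is 7; 6 < 7, so no feasible schedule stays within the cap.

no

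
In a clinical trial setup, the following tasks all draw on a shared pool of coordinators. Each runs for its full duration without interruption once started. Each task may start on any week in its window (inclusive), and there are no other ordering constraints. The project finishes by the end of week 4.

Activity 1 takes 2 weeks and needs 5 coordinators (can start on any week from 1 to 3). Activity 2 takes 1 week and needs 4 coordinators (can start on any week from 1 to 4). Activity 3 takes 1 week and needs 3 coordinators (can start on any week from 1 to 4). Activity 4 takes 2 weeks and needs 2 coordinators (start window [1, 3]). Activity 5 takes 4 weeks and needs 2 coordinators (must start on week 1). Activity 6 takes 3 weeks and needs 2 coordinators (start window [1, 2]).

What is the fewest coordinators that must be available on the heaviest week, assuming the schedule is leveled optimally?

Early-start (Activity 1@1, Activity 2@1, Activity 3@1, Activity 4@1, Activity 5@1, Activity 6@1) gives peak 18: w1:18  w2:11  w3:4  w4:2.
Shift Activity 2→4, Activity 3→3, Activity 4→3.
Schedule Activity 1@1, Activity 2@4, Activity 3@3, Activity 4@3, Activity 5@1, Activity 6@1: w1:9  w2:9  w3:9  w4:8 — peak 9.
Total coordinator-weeks = 35 over 4 weeks ⇒ peak ≥ ⌈35/4⌉ = 9, so 9 is optimal.

9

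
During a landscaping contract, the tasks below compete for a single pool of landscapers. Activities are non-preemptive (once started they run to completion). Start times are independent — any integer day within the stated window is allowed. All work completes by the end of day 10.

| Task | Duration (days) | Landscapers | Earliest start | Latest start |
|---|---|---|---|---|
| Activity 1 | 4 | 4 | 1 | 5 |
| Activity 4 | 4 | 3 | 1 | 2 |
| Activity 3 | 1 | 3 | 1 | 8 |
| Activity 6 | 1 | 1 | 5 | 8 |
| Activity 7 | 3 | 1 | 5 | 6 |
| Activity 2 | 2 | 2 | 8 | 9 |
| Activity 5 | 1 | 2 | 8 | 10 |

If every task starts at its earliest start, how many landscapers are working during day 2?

At early start, day 2 has: Activity 1, Activity 4.
Demand: 4 + 3 = 7.

7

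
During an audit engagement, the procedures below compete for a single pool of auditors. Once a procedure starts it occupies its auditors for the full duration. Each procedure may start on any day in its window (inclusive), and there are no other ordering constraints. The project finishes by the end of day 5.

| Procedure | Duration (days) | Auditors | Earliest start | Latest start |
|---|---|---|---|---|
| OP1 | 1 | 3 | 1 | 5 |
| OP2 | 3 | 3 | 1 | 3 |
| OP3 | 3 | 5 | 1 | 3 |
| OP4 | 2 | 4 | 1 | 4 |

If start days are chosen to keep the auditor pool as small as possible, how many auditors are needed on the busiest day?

8

Early-start (OP1@1, OP2@1, OP3@1, OP4@1) gives peak 15: d1:15  d2:12  d3:8  d4:0  d5:0.
Shift OP2→2, OP4→4.
Schedule OP1@1, OP2@2, OP3@1, OP4@4: d1:8  d2:8  d3:8  d4:7  d5:4 — peak 8.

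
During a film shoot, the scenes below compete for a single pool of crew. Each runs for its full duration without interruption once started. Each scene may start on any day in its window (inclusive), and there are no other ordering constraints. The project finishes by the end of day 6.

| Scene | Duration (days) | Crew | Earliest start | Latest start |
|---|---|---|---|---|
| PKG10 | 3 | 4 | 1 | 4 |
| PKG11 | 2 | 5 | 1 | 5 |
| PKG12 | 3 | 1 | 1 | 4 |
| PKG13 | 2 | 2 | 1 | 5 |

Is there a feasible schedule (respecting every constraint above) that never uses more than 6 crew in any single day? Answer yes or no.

Schedule PKG10@1, PKG11@4, PKG12@3, PKG13@1: d1:6  d2:6  d3:5  d4:6  d5:6  d6:0 — peak 6 ≤ 6.

yes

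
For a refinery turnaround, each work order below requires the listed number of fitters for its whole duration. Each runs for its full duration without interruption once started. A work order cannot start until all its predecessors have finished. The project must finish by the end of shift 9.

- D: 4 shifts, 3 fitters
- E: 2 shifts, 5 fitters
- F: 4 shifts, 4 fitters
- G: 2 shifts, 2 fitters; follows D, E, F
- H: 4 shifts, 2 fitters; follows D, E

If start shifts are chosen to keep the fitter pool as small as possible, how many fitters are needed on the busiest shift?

Early-start (D@1, E@1, F@1, G@5, H@5) gives peak 12: s1:12  s2:12  s3:7  s4:7  s5:4  s6:4  s7:2  s8:2  s9:0.
Shift F→3, G→7.
Schedule D@1, E@1, F@3, G@7, H@5: s1:8  s2:8  s3:7  s4:7  s5:6  s6:6  s7:4  s8:4  s9:0 — peak 8.

8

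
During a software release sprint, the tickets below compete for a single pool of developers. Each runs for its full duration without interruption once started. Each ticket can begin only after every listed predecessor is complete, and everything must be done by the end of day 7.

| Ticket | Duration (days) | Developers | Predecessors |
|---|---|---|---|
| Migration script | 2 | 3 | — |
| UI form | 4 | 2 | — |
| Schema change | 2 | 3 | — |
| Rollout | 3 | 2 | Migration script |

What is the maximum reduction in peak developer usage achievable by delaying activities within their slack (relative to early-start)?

Early-start peak: d1:8  d2:8  d3:4  d4:4  d5:2  d6:0  d7:0 ⇒ 8.
Leveled (Migration script@1, UI form@1, Schema change@3, Rollout@5): d1:5  d2:5  d3:5  d4:5  d5:2  d6:2  d7:2 ⇒ 5.
Reduction 8 − 5 = 3.

3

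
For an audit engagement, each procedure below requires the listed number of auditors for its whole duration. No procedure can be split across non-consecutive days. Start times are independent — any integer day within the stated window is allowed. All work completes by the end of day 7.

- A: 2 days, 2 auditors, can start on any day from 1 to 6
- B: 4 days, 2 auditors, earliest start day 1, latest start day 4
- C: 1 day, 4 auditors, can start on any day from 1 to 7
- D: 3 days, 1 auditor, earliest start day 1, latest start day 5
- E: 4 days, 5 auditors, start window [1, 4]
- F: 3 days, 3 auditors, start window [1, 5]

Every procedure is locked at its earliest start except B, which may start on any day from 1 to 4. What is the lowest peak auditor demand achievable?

15

B@1: d1:17  d2:13  d3:11  d4:7  d5:0  d6:0  d7:0 → peak 17
B@2: d1:15  d2:13  d3:11  d4:7  d5:2  d6:0  d7:0 → peak 15
B@3: d1:15  d2:11  d3:11  d4:7  d5:2  d6:2  d7:0 → peak 15
B@4: d1:15  d2:11  d3:9  d4:7  d5:2  d6:2  d7:2 → peak 15
Best is B@2, peak 15.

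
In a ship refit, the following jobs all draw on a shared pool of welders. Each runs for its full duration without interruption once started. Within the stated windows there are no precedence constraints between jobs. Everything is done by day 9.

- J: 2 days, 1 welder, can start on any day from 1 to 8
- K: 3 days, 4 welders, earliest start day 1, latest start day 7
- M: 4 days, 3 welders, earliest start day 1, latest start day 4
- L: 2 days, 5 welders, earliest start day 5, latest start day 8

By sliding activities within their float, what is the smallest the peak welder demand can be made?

Early-start (J@1, K@1, M@1, L@5) gives peak 8: d1:8  d2:8  d3:7  d4:3  d5:5  d6:5  d7:0  d8:0  d9:0.
Shift M→4, L→8.
Schedule J@1, K@1, M@4, L@8: d1:5  d2:5  d3:4  d4:3  d5:3  d6:3  d7:3  d8:5  d9:5 — peak 5.

5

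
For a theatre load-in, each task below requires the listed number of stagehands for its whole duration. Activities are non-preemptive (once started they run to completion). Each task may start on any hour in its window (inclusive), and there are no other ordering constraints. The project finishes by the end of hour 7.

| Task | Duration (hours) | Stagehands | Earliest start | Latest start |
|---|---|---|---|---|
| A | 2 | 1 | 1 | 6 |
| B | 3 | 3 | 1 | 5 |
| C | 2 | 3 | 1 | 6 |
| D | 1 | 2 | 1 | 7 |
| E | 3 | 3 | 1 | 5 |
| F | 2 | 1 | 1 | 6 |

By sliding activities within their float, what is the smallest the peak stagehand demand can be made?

Early-start (A@1, B@1, C@1, D@1, E@1, F@1) gives peak 13: h1:13  h2:11  h3:6  h4:0  h5:0  h6:0  h7:0.
Shift C→3, E→4, F→5.
Schedule A@1, B@1, C@3, D@1, E@4, F@5: h1:6  h2:4  h3:6  h4:6  h5:4  h6:4  h7:0 — peak 6.

6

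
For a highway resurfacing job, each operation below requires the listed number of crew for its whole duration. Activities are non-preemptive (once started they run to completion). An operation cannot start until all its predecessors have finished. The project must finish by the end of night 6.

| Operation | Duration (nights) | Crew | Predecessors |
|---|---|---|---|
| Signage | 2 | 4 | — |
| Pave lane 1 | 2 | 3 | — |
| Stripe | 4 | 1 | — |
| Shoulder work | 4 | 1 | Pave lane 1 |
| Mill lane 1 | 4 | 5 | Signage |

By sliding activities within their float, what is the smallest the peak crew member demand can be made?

Early-start (Signage@1, Pave lane 1@1, Stripe@1, Shoulder work@3, Mill lane 1@3) gives peak 8: n1:8  n2:8  n3:7  n4:7  n5:6  n6:6.
Shift Stripe→3.
Schedule Signage@1, Pave lane 1@1, Stripe@3, Shoulder work@3, Mill lane 1@3: n1:7  n2:7  n3:7  n4:7  n5:7  n6:7 — peak 7.
Total crew member-nights = 42 over 6 nights ⇒ peak ≥ ⌈42/6⌉ = 7, so 7 is optimal.

7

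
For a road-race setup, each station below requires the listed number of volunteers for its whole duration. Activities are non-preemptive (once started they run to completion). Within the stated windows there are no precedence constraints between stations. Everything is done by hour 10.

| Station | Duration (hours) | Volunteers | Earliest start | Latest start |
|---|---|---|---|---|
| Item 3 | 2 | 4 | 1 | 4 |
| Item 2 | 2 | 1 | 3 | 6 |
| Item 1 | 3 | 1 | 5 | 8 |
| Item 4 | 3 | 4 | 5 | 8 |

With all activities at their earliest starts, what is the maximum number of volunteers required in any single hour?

5

Early-start schedule: Item 3@1, Item 2@3, Item 1@5, Item 4@5.
Load per hour: hour 1: 4, hour 2: 4, hour 3: 1, hour 4: 1, hour 5: 5, hour 6: 5, hour 7: 5, hour 8: 0, hour 9: 0, hour 10: 0.
Peak is 5.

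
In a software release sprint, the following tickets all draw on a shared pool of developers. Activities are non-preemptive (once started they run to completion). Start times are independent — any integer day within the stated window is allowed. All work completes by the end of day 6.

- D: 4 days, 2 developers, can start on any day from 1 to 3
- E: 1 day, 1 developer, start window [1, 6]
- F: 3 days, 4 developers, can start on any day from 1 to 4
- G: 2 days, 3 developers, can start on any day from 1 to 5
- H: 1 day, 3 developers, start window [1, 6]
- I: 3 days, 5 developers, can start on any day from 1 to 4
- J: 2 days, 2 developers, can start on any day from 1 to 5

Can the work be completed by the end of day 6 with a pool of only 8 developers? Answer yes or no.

Total developer-days = 49; over 6 days the average is 49/6 > 8, so some day must exceed 8.

no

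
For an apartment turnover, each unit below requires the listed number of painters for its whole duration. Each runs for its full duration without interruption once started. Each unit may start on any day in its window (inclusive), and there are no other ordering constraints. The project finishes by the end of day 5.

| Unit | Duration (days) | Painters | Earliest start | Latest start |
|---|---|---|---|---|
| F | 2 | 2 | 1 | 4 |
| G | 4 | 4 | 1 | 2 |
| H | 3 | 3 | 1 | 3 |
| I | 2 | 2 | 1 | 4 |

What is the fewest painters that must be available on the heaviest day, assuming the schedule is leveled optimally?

Early-start (F@1, G@1, H@1, I@1) gives peak 11: d1:11  d2:11  d3:7  d4:4  d5:0.
Shift H→3.
Schedule F@1, G@1, H@3, I@1: d1:8  d2:8  d3:7  d4:7  d5:3 — peak 8.

8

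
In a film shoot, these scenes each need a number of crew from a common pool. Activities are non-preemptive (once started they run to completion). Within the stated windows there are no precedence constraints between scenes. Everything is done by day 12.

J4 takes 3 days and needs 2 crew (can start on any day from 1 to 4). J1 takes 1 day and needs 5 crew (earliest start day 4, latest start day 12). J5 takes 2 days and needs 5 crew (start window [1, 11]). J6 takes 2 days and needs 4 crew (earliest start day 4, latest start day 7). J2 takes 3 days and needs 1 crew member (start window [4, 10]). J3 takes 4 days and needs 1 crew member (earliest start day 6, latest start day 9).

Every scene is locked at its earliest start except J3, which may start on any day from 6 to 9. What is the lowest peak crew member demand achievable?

J3@6: d1:7  d2:7  d3:2  d4:10  d5:5  d6:2  d7:1  d8:1  d9:1  d10:0  d11:0  d12:0 → peak 10
J3@7: d1:7  d2:7  d3:2  d4:10  d5:5  d6:1  d7:1  d8:1  d9:1  d10:1  d11:0  d12:0 → peak 10
J3@8: d1:7  d2:7  d3:2  d4:10  d5:5  d6:1  d7:0  d8:1  d9:1  d10:1  d11:1  d12:0 → peak 10
J3@9: d1:7  d2:7  d3:2  d4:10  d5:5  d6:1  d7:0  d8:0  d9:1  d10:1  d11:1  d12:1 → peak 10
Best is J3@6, peak 10.

10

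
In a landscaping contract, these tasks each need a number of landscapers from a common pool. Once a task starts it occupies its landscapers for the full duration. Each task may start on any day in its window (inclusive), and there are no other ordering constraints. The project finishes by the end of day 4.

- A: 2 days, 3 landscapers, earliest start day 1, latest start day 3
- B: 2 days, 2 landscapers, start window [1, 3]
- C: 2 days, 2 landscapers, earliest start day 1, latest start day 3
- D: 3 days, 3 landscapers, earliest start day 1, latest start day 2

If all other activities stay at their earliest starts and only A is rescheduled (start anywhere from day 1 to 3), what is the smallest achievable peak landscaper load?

A@1: d1:10  d2:10  d3:3  d4:0 → peak 10
A@2: d1:7  d2:10  d3:6  d4:0 → peak 10
A@3: d1:7  d2:7  d3:6  d4:3 → peak 7
Best is A@3, peak 7.

7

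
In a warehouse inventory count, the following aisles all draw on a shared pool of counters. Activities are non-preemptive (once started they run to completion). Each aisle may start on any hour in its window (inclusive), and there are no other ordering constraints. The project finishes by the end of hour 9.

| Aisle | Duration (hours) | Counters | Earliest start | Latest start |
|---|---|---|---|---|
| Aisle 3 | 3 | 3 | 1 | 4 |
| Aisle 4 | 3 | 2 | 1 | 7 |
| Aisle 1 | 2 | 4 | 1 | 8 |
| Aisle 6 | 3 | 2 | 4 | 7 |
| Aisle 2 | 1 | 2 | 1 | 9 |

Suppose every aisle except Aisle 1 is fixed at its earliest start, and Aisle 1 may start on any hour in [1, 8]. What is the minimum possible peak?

7

Aisle 1@1: h1:11  h2:9  h3:5  h4:2  h5:2  h6:2  h7:0  h8:0  h9:0 → peak 11
Aisle 1@2: h1:7  h2:9  h3:9  h4:2  h5:2  h6:2  h7:0  h8:0  h9:0 → peak 9
Aisle 1@3: h1:7  h2:5  h3:9  h4:6  h5:2  h6:2  h7:0  h8:0  h9:0 → peak 9
Aisle 1@4: h1:7  h2:5  h3:5  h4:6  h5:6  h6:2  h7:0  h8:0  h9:0 → peak 7
Aisle 1@5: h1:7  h2:5  h3:5  h4:2  h5:6  h6:6  h7:0  h8:0  h9:0 → peak 7
Aisle 1@6: h1:7  h2:5  h3:5  h4:2  h5:2  h6:6  h7:4  h8:0  h9:0 → peak 7
Aisle 1@7: h1:7  h2:5  h3:5  h4:2  h5:2  h6:2  h7:4  h8:4  h9:0 → peak 7
Aisle 1@8: h1:7  h2:5  h3:5  h4:2  h5:2  h6:2  h7:0  h8:4  h9:4 → peak 7
Best is Aisle 1@4, peak 7.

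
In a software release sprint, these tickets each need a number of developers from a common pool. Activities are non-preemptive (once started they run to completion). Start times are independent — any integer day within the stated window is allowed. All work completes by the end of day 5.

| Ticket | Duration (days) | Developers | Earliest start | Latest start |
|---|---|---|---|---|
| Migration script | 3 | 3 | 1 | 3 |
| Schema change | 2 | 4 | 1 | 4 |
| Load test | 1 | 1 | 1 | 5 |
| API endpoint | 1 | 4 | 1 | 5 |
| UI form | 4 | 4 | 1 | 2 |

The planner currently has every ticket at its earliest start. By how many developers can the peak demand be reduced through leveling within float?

Early-start peak: d1:16  d2:11  d3:7  d4:4  d5:0 ⇒ 16.
Leveled (Migration script@1, Schema change@4, Load test@1, API endpoint@1, UI form@2): d1:8  d2:7  d3:7  d4:8  d5:8 ⇒ 8.
Reduction 16 − 8 = 8.

8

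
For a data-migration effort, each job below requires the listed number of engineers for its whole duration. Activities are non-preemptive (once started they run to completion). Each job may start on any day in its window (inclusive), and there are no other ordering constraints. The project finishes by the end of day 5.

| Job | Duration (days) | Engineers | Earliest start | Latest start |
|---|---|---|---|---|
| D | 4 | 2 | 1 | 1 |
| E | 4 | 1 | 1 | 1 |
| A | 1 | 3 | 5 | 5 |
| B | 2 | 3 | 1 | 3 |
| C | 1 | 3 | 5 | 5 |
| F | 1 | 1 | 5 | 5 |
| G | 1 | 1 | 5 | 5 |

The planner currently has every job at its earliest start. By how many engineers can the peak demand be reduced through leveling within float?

Early-start peak: d1:6  d2:6  d3:3  d4:3  d5:8 ⇒ 8.
Leveled (D@1, E@1, A@5, B@1, C@5, F@5, G@5): d1:6  d2:6  d3:3  d4:3  d5:8 ⇒ 8.
Reduction 8 − 8 = 0.

0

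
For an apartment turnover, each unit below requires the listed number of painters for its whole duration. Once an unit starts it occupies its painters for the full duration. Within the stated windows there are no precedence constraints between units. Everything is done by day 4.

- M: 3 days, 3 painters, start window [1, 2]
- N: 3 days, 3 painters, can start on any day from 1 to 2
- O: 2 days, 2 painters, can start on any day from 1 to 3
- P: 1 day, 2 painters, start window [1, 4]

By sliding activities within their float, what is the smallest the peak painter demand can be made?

8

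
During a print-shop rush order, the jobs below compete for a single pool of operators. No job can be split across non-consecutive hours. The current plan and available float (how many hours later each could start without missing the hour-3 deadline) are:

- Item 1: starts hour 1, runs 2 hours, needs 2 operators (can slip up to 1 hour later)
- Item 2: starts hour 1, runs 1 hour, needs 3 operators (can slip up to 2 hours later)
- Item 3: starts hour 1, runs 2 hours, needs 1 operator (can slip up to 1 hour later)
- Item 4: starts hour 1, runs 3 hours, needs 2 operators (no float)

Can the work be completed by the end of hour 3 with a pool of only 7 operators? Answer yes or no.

Schedule Item 1@1, Item 2@3, Item 3@1, Item 4@1: h1:5  h2:5  h3:5 — peak 5 ≤ 7.

yes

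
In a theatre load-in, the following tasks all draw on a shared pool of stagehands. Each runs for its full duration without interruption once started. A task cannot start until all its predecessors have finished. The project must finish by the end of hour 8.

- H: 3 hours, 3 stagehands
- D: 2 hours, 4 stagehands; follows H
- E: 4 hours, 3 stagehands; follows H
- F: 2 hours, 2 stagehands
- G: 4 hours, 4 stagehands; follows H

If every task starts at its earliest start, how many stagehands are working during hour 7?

At early start, hour 7 has: E, G.
Demand: 3 + 4 = 7.

7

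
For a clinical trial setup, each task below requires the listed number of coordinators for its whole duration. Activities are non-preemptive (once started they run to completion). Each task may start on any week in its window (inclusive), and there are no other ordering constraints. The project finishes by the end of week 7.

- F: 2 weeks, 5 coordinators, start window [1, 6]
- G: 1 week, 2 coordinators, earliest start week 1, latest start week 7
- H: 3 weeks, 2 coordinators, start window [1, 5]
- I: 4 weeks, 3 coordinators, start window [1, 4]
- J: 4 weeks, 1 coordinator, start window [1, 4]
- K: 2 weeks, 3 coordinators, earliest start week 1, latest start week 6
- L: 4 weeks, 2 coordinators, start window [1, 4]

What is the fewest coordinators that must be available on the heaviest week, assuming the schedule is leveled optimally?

8

Early-start (F@1, G@1, H@1, I@1, J@1, K@1, L@1) gives peak 18: w1:18  w2:16  w3:8  w4:6  w5:0  w6:0  w7:0.
Shift H→2, I→3, K→5, L→3.
Schedule F@1, G@1, H@2, I@3, J@1, K@5, L@3: w1:8  w2:8  w3:8  w4:8  w5:8  w6:8  w7:0 — peak 8.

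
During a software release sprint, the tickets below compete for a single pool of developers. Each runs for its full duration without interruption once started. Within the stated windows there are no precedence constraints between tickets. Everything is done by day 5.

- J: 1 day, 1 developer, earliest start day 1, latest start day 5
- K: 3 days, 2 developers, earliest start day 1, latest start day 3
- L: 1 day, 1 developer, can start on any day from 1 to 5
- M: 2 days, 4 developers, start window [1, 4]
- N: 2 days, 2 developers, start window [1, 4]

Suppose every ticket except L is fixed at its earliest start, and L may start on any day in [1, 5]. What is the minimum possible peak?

9

L@1: d1:10  d2:8  d3:2  d4:0  d5:0 → peak 10
L@2: d1:9  d2:9  d3:2  d4:0  d5:0 → peak 9
L@3: d1:9  d2:8  d3:3  d4:0  d5:0 → peak 9
L@4: d1:9  d2:8  d3:2  d4:1  d5:0 → peak 9
L@5: d1:9  d2:8  d3:2  d4:0  d5:1 → peak 9
Best is L@2, peak 9.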